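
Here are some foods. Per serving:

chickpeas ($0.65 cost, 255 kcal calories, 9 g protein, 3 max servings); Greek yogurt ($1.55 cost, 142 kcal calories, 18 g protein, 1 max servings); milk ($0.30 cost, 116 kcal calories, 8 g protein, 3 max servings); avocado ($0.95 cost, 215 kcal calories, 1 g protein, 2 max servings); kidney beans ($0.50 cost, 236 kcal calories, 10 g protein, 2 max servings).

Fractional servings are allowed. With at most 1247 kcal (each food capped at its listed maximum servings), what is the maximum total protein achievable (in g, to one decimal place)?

Protein per kcal: Greek yogurt 0.1268, milk 0.06897, kidney beans 0.04237, chickpeas 0.03529, avocado 0.004651.
Take 1 serving of Greek yogurt: uses 142 kcal, +18.0 g protein (running total 18.0 g).
Take 3 servings of milk: uses 348 kcal, +24.0 g protein (running total 42.0 g).
Take 2 servings of kidney beans: uses 472 kcal, +20.0 g protein (running total 62.0 g).
Take 1.118 servings of chickpeas: uses 285 kcal, +10.1 g protein (running total 72.1 g).
Greedy by best ratio exhausts the calories allowance optimally: 72.1 g.

72.1 g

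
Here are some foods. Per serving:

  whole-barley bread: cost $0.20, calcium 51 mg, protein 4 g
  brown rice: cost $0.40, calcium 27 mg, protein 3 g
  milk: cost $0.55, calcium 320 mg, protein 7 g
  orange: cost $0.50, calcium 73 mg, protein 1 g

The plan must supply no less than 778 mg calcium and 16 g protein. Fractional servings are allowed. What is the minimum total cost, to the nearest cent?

$1.34

whole-barley bread only: max(778/51, 16/4) = 15.25 servings → $3.05.
brown rice only: max(778/27, 16/3) = 28.81 servings → $11.53.
milk only: max(778/320, 16/7) = 2.431 servings → $1.34.
orange only: max(778/73, 16/1) = 16 servings → $8.00.
whole-barley bread + brown rice: intersection lies outside the first quadrant.
whole-barley bread + milk with both targets exact would need a negative amount; discard.
whole-barley bread + orange with both tight: 1.618 servings and 9.527 servings → $5.09.
brown rice + milk: the both-tight solution has a negative serving — not a feasible corner.
brown rice + orange with both tight: 2.031 servings and 9.906 servings → $5.77.
milk + orange with both tight: 2.042 servings and 1.707 servings → $1.98.
Cheapest feasible corner: $1.34.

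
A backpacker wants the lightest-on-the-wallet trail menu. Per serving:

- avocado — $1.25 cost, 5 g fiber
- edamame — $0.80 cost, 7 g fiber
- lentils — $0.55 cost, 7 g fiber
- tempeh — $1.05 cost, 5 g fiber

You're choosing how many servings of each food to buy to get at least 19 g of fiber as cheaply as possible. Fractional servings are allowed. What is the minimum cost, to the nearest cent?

$1.49

Cost per g of fiber: lentils $0.0786, edamame $0.1143, tempeh $0.2100, avocado $0.2500.
With no serving limits, use only lentils: 19 g / 7 g = 2.714 servings × $0.55 = $1.49.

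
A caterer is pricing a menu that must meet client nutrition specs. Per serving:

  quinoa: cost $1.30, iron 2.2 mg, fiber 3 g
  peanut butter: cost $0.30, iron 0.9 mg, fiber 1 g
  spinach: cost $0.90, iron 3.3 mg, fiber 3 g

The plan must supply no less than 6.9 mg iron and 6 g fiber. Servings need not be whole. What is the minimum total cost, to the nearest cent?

Two binding constraints pin down two serving amounts, so the optimal mix uses at most two foods. The candidates are each food alone (scaled to the tighter of iron/fiber) and each pair with both constraints tight.
quinoa only: max(6.9/2.2, 6/3) = 3.136 servings → $4.08.
peanut butter only: max(6.9/0.9, 6/1) = 7.667 servings → $2.30.
spinach only: max(6.9/3.3, 6/3) = 2.091 servings → $1.88.
quinoa + peanut butter: the both-tight solution has a negative serving — not a feasible corner.
quinoa + spinach with both targets exact would need a negative amount; discard.
peanut butter + spinach: the both-tight solution has a negative serving — not a feasible corner.
Cheapest feasible corner: $1.88.

$1.88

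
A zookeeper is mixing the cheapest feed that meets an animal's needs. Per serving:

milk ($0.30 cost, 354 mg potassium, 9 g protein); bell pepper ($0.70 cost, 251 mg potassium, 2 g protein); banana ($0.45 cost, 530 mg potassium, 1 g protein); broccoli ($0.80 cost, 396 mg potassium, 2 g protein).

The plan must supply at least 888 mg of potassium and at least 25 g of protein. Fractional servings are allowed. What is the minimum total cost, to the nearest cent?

Two binding constraints pin down two serving amounts, so the optimal mix uses at most two foods. The candidates are each food alone (scaled to the tighter of potassium/protein) and each pair with both constraints tight.
milk only: max(888/354, 25/9) = 2.778 servings → $0.83.
bell pepper only: max(888/251, 25/2) = 12.5 servings → $8.75.
banana only: max(888/530, 25/1) = 25 servings → $11.25.
broccoli only: max(888/396, 25/2) = 12.5 servings → $10.00.
milk + bell pepper with both targets exact would need a negative amount; discard.
milk + banana: intersection lies outside the first quadrant.
milk + broccoli: intersection lies outside the first quadrant.
bell pepper + banana: intersection lies outside the first quadrant.
bell pepper + broccoli: intersection lies outside the first quadrant.
banana + broccoli: intersection lies outside the first quadrant.
The minimum over all feasible corners is $0.83.

$0.83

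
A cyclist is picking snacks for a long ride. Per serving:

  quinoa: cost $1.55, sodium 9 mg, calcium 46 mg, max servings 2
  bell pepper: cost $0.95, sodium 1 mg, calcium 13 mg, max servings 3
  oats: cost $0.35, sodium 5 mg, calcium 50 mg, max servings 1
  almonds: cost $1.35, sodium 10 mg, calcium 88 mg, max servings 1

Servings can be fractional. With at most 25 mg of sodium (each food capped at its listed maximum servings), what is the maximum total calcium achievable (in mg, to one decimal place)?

Calcium per mg sodium: bell pepper 13, oats 10, almonds 8.8, quinoa 5.111.
Take 3 servings of bell pepper: uses 3 mg sodium, +39.0 mg calcium (running total 39.0 mg).
Take 1 serving of oats: uses 5 mg sodium, +50.0 mg calcium (running total 89.0 mg).
Take 1 serving of almonds: uses 10 mg sodium, +88.0 mg calcium (running total 177.0 mg).
Take 0.7778 servings of quinoa: uses 7 mg sodium, +35.8 mg calcium (running total 212.8 mg).
Greedy by best ratio exhausts the sodium allowance optimally: 212.8 mg.

212.8 mg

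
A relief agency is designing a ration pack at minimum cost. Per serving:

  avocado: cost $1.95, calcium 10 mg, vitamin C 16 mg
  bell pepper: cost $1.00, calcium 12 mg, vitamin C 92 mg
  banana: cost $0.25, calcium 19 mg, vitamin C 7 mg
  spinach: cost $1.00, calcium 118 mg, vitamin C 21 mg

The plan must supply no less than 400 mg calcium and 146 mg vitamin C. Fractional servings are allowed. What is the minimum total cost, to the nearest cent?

$4.14

The cheapest plan sits at a corner of the feasible region — with two constraints it uses at most two foods.
avocado only: max(400/10, 146/16) = 40 servings → $78.00.
bell pepper only: max(400/12, 146/92) = 33.33 servings → $33.33.
banana only: max(400/19, 146/7) = 21.05 servings → $5.26.
spinach only: max(400/118, 146/21) = 6.952 servings → $6.95.
avocado + bell pepper: the both-tight solution has a negative serving — not a feasible corner.
avocado + banana with both targets exact would need a negative amount; discard.
avocado + spinach with both tight: 5.261 servings and 2.944 servings → $13.20.
bell pepper + banana: intersection lies outside the first quadrant.
bell pepper + spinach with both tight: 0.8325 servings and 3.305 servings → $4.14.
banana + spinach with both tight: 20.67 servings and 0.06089 servings → $5.23.
The minimum over all feasible corners is $4.14.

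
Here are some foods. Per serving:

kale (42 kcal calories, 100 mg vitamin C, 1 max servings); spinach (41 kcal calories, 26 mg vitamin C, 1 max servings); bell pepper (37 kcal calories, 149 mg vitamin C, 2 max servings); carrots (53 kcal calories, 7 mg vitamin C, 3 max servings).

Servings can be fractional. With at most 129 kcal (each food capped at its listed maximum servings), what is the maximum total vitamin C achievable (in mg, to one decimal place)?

Vitamin C per kcal: bell pepper 4.027, kale 2.381, spinach 0.6341, carrots 0.1321.
Take 2 servings of bell pepper: uses 74 kcal, +298.0 mg vitamin C (running total 298.0 mg).
Take 1 serving of kale: uses 42 kcal, +100.0 mg vitamin C (running total 398.0 mg).
Take 0.3171 servings of spinach: uses 13 kcal, +8.2 mg vitamin C (running total 406.2 mg).
Greedy by best ratio exhausts the calories allowance optimally: 406.2 mg.

406.2 mg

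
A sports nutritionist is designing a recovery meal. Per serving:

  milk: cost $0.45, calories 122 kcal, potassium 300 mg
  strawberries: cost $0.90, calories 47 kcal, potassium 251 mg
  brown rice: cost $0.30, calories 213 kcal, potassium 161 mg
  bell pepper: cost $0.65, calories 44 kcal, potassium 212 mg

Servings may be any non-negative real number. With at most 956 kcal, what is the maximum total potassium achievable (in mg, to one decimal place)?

Potassium per kcal: strawberries 5.34, bell pepper 4.818, milk 2.459, brown rice 0.7559.
With no serving limits, spend the whole calories allowance on strawberries: 956 kcal / 47 kcal × 251 mg = 5105.4 mg.

5105.4 mg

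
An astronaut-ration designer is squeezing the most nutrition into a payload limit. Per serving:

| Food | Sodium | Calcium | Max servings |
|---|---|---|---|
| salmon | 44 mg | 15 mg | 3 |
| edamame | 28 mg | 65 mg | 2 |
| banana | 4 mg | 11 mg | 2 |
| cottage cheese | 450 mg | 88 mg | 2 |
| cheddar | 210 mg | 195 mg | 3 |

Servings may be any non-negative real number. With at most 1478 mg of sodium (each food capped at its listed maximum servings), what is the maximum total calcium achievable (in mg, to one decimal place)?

Calcium per mg sodium: banana 2.75, edamame 2.321, cheddar 0.9286, salmon 0.3409, cottage cheese 0.1956.
Take 2 servings of banana: uses 8 mg sodium, +22.0 mg calcium (running total 22.0 mg).
Take 2 servings of edamame: uses 56 mg sodium, +130.0 mg calcium (running total 152.0 mg).
Take 3 servings of cheddar: uses 630 mg sodium, +585.0 mg calcium (running total 737.0 mg).
Take 3 servings of salmon: uses 132 mg sodium, +45.0 mg calcium (running total 782.0 mg).
Take 1.449 servings of cottage cheese: uses 652 mg sodium, +127.5 mg calcium (running total 909.5 mg).
Filling greedily by calcium-per-mg sodium is optimal for one linear limit, giving 909.5 mg.

909.5 mg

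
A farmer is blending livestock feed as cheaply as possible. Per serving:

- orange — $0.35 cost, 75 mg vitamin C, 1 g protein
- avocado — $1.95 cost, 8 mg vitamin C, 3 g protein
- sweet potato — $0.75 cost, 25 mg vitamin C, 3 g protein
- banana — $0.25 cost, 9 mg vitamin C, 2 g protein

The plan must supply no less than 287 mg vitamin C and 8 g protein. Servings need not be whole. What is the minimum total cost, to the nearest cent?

At the optimum either one food covers both requirements or two foods hit both targets exactly; no other combination can be cheaper.
orange only: max(287/75, 8/1) = 8 servings → $2.80.
avocado only: max(287/8, 8/3) = 35.88 servings → $69.96.
sweet potato only: max(287/25, 8/3) = 11.48 servings → $8.61.
banana only: max(287/9, 8/2) = 31.89 servings → $7.97.
orange + avocado with both tight: 3.673 servings and 1.442 servings → $4.10.
orange + sweet potato with both tight: 3.305 servings and 1.565 servings → $2.33.
orange + banana with both tight: 3.56 servings and 2.22 servings → $1.80.
avocado + sweet potato with both targets exact would need a negative amount; discard.
avocado + banana: intersection lies outside the first quadrant.
sweet potato + banana: intersection lies outside the first quadrant.
So the least-cost plan costs $1.80.

$1.80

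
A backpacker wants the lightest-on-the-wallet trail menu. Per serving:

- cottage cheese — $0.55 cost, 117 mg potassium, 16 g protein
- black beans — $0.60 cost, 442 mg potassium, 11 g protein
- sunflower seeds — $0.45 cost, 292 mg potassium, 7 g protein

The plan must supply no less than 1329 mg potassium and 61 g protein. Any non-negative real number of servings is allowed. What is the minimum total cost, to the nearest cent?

Compare the cost at each extreme point of the feasible region.
cottage cheese only: max(1329/117, 61/16) = 11.36 servings → $6.25.
black beans only: max(1329/442, 61/11) = 5.545 servings → $3.33.
sunflower seeds only: max(1329/292, 61/7) = 8.714 servings → $3.92.
cottage cheese + black beans with both tight: 2.134 servings and 2.442 servings → $2.64.
cottage cheese + sunflower seeds with both tight: 2.208 servings and 3.666 servings → $2.86.
black beans + sunflower seeds with both targets exact would need a negative amount; discard.
So the least-cost plan costs $2.64.

$2.64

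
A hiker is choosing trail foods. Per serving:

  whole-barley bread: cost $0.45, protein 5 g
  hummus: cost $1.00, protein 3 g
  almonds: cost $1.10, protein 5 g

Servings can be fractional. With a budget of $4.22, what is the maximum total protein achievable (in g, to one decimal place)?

Protein per dollar: whole-barley bread 11.11, almonds 4.545, hummus 3.
With no serving limits, spend the whole cost allowance on whole-barley bread: $4.22 / $0.45 × 5 g = 46.9 g.

46.9 g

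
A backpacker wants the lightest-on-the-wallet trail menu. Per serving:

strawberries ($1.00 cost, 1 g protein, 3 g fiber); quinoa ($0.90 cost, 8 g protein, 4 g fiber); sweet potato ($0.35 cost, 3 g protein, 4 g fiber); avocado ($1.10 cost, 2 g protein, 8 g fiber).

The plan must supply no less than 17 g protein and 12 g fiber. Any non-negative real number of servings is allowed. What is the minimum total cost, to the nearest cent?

$1.93

Check every corner: each single food scaled to meet both minima, and each pair solved so both constraints bind.
strawberries only: max(17/1, 12/3) = 17 servings → $17.00.
quinoa only: max(17/8, 12/4) = 3 servings → $2.70.
sweet potato only: max(17/3, 12/4) = 5.667 servings → $1.98.
avocado only: max(17/2, 12/8) = 8.5 servings → $9.35.
strawberries + quinoa with both tight: 1.4 servings and 1.95 servings → $3.15.
strawberries + sweet potato: intersection lies outside the first quadrant.
strawberries + avocado with both targets exact would need a negative amount; discard.
quinoa + sweet potato with both tight: 1.6 servings and 1.4 servings → $1.93.
quinoa + avocado with both tight: 2 servings and 0.5 servings → $2.35.
sweet potato + avocado: intersection lies outside the first quadrant.
Cheapest feasible corner: $1.93.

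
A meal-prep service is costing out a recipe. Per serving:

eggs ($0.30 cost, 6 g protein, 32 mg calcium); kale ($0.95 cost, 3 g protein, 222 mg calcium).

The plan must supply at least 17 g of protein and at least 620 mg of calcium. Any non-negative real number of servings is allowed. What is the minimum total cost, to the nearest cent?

This is a tiny linear program; its minimum lies at a vertex of the feasible set. List the vertices and price them.
eggs only: max(17/6, 620/32) = 19.38 servings → $5.81.
kale only: max(17/3, 620/222) = 5.667 servings → $5.38.
eggs + kale with both tight: 1.549 servings and 2.57 servings → $2.91.
So the least-cost plan costs $2.91.

$2.91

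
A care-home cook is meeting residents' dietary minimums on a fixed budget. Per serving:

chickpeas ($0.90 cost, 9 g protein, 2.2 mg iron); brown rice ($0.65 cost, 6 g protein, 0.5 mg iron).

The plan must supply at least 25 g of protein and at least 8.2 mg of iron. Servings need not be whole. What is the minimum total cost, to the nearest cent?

$3.35

With two linear requirements the optimum uses one or two foods; enumerate the corners.
chickpeas only: max(25/9, 8.2/2.2) = 3.727 servings → $3.35.
brown rice only: max(25/6, 8.2/0.5) = 16.4 servings → $10.66.
chickpeas + brown rice: intersection lies outside the first quadrant.
The minimum over all feasible corners is $3.35.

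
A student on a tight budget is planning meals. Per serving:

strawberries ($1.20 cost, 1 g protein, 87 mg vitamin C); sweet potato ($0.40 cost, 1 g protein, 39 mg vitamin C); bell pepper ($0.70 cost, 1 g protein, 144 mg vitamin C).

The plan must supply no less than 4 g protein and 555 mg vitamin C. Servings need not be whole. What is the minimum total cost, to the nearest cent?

$2.74

strawberries only: max(4/1, 555/87) = 6.379 servings → $7.66.
sweet potato only: max(4/1, 555/39) = 14.23 servings → $5.69.
bell pepper only: max(4/1, 555/144) = 4 servings → $2.80.
strawberries + sweet potato: the both-tight solution has a negative serving — not a feasible corner.
strawberries + bell pepper with both tight: 0.3684 servings and 3.632 servings → $2.98.
sweet potato + bell pepper with both tight: 0.2 servings and 3.8 servings → $2.74.
Cheapest feasible corner: $2.74.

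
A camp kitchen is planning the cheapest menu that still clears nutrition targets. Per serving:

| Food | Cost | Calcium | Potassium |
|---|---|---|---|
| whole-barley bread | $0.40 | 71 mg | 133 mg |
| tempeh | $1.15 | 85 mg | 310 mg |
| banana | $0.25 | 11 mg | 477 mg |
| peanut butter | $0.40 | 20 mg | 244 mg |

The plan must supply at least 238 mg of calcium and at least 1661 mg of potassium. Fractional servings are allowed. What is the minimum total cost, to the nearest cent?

This is a tiny linear program; its minimum lies at a vertex of the feasible set. List the vertices and price them.
whole-barley bread only: max(238/71, 1661/133) = 12.49 servings → $5.00.
tempeh only: max(238/85, 1661/310) = 5.358 servings → $6.16.
banana only: max(238/11, 1661/477) = 21.64 servings → $5.41.
peanut butter only: max(238/20, 1661/244) = 11.9 servings → $4.76.
whole-barley bread + tempeh with both targets exact would need a negative amount; discard.
whole-barley bread + banana with both tight: 2.94 servings and 2.663 servings → $1.84.
whole-barley bread + peanut butter with both tight: 1.695 servings and 5.884 servings → $3.03.
tempeh + banana with both tight: 2.565 servings and 1.815 servings → $3.40.
tempeh + peanut butter with both tight: 1.709 servings and 4.636 servings → $3.82.
banana + peanut butter: the both-tight solution has a negative serving — not a feasible corner.
Cheapest feasible corner: $1.84.

$1.84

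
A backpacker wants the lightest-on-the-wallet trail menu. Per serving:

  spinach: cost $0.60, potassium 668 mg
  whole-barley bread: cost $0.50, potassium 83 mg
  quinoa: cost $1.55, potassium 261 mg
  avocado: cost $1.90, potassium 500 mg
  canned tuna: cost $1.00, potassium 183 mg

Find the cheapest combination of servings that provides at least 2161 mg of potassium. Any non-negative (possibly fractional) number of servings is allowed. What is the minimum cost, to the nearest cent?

Cost per mg of potassium: spinach $0.0009, avocado $0.0038, canned tuna $0.0055, quinoa $0.0059, whole-barley bread $0.0060.
With no serving limits, use only spinach: 2161 mg / 668 mg = 3.235 servings × $0.60 = $1.94.

$1.94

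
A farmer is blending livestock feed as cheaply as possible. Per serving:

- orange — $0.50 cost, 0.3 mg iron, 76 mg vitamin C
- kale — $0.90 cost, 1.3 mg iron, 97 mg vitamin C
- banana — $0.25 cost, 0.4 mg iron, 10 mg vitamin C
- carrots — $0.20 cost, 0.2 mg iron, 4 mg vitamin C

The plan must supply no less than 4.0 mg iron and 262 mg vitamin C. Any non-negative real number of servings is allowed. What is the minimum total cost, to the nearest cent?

$2.72

This is a tiny linear program; its minimum lies at a vertex of the feasible set. List the vertices and price them.
orange only: max(4.0/0.3, 262/76) = 13.33 servings → $6.67.
kale only: max(4.0/1.3, 262/97) = 3.077 servings → $2.77.
banana only: max(4.0/0.4, 262/10) = 26.2 servings → $6.55.
carrots only: max(4.0/0.2, 262/4) = 65.5 servings → $13.10.
orange + kale: the both-tight solution has a negative serving — not a feasible corner.
orange + banana with both tight: 2.365 servings and 8.226 servings → $3.24.
orange + carrots with both tight: 2.6 servings and 16.1 servings → $4.52.
kale + banana with both tight: 2.512 servings and 1.837 servings → $2.72.
kale + carrots with both tight: 2.563 servings and 3.338 servings → $2.97.
banana + carrots: intersection lies outside the first quadrant.
The minimum over all feasible corners is $2.72.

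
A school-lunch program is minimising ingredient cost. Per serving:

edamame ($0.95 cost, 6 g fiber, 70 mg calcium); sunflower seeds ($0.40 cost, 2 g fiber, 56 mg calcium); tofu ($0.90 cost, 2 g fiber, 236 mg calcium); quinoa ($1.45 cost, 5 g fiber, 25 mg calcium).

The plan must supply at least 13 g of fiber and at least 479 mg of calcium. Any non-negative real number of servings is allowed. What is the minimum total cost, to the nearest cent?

An LP optimum is at a vertex; with two nutrient constraints at most two foods are used. Check each candidate.
edamame only: max(13/6, 479/70) = 6.843 servings → $6.50.
sunflower seeds only: max(13/2, 479/56) = 8.554 servings → $3.42.
tofu only: max(13/2, 479/236) = 6.5 servings → $5.85.
quinoa only: max(13/5, 479/25) = 19.16 servings → $27.78.
edamame + sunflower seeds with both targets exact would need a negative amount; discard.
edamame + tofu with both tight: 1.654 servings and 1.539 servings → $2.96.
edamame + quinoa: the both-tight solution has a negative serving — not a feasible corner.
sunflower seeds + tofu with both tight: 5.861 servings and 0.6389 servings → $2.92.
sunflower seeds + quinoa: intersection lies outside the first quadrant.
tofu + quinoa with both tight: 1.832 servings and 1.867 servings → $4.36.
Cheapest feasible corner: $2.92.

$2.92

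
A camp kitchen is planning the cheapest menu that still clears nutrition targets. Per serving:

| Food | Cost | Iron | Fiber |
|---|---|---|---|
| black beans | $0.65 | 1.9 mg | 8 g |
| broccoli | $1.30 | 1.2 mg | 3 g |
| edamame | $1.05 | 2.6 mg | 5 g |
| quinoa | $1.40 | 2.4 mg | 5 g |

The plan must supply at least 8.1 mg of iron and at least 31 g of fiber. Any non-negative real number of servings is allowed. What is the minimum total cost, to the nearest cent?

$2.77

This is a tiny linear program; its minimum lies at a vertex of the feasible set. List the vertices and price them.
black beans only: max(8.1/1.9, 31/8) = 4.263 servings → $2.77.
broccoli only: max(8.1/1.2, 31/3) = 10.33 servings → $13.43.
edamame only: max(8.1/2.6, 31/5) = 6.2 servings → $6.51.
quinoa only: max(8.1/2.4, 31/5) = 6.2 servings → $8.68.
black beans + broccoli with both tight: 3.308 servings and 1.513 servings → $4.12.
black beans + edamame with both tight: 3.549 servings and 0.5221 servings → $2.85.
black beans + quinoa with both tight: 3.495 servings and 0.6082 servings → $3.12.
broccoli + edamame: intersection lies outside the first quadrant.
broccoli + quinoa: the both-tight solution has a negative serving — not a feasible corner.
edamame + quinoa: the both-tight solution has a negative serving — not a feasible corner.
The minimum over all feasible corners is $2.77.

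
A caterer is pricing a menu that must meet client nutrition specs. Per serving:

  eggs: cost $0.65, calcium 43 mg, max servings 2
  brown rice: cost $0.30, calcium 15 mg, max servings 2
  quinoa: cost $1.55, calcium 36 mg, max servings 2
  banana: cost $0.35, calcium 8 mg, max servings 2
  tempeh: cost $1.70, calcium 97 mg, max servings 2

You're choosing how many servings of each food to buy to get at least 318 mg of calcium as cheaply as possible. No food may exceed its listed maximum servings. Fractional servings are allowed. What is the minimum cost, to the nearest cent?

Cost per mg of calcium: eggs $0.0151, tempeh $0.0175, brown rice $0.0200, quinoa $0.0431, banana $0.0437.
Take 2 servings of eggs: +86.0 mg calcium for $1.30 (total $1.30, still need 232.0 mg).
Take 2 servings of tempeh: +194.0 mg calcium for $3.40 (total $4.70, still need 38.0 mg).
Take 2 servings of brown rice: +30.0 mg calcium for $0.60 (total $5.30, still need 8.0 mg).
Take 0.2222 servings of quinoa: +8.0 mg calcium for $0.34 (total $5.64, still need 0.0 mg).
Filling from the cheapest source first is optimal under one linear minimum: $5.64.

$5.64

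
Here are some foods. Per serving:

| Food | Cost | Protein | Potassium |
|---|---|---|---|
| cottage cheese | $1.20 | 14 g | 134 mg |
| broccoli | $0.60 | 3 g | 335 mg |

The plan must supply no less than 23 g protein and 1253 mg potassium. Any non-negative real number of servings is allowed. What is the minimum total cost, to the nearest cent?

Two binding constraints pin down two serving amounts, so the optimal mix uses at most two foods. The candidates are each food alone (scaled to the tighter of protein/potassium) and each pair with both constraints tight.
cottage cheese only: max(23/14, 1253/134) = 9.351 servings → $11.22.
broccoli only: max(23/3, 1253/335) = 7.667 servings → $4.60.
cottage cheese + broccoli with both tight: 0.9202 servings and 3.372 servings → $3.13.
The minimum over all feasible corners is $3.13.

$3.13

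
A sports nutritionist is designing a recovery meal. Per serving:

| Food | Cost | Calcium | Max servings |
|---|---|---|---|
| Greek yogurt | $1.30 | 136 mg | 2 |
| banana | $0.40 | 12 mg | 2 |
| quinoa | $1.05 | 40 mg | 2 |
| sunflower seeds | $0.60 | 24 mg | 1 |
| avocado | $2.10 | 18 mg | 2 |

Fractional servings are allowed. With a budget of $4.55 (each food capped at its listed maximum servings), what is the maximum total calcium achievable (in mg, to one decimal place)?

347.4 mg

Calcium per dollar: Greek yogurt 104.6, sunflower seeds 40, quinoa 38.1, banana 30, avocado 8.571.
Take 2 servings of Greek yogurt: spends $2.60, +272.0 mg calcium (running total 272.0 mg).
Take 1 serving of sunflower seeds: spends $0.60, +24.0 mg calcium (running total 296.0 mg).
Take 1.286 servings of quinoa: spends $1.35, +51.4 mg calcium (running total 347.4 mg).
Filling greedily by calcium-per-dollar is optimal for one linear limit, giving 347.4 mg.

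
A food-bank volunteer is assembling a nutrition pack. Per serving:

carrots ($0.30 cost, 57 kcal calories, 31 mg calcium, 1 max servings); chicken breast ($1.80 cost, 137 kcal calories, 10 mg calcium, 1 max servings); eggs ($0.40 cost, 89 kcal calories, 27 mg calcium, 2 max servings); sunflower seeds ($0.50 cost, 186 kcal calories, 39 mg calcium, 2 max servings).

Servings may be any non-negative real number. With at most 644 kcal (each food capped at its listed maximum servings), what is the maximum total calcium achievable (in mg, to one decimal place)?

165.7 mg

Calcium per kcal: carrots 0.5439, eggs 0.3034, sunflower seeds 0.2097, chicken breast 0.07299.
Take 1 serving of carrots: uses 57 kcal, +31.0 mg calcium (running total 31.0 mg).
Take 2 servings of eggs: uses 178 kcal, +54.0 mg calcium (running total 85.0 mg).
Take 2 servings of sunflower seeds: uses 372 kcal, +78.0 mg calcium (running total 163.0 mg).
Take 0.2701 servings of chicken breast: uses 37 kcal, +2.7 mg calcium (running total 165.7 mg).
Filling greedily by calcium-per-kcal is optimal for one linear limit, giving 165.7 mg.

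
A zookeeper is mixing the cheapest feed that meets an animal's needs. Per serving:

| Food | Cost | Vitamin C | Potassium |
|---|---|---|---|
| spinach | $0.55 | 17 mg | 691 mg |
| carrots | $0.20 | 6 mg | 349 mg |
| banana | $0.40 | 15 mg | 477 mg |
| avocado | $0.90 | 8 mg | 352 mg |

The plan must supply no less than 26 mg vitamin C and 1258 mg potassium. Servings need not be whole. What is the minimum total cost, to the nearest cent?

$0.80

spinach only: max(26/17, 1258/691) = 1.821 servings → $1.00.
carrots only: max(26/6, 1258/349) = 4.333 servings → $0.87.
banana only: max(26/15, 1258/477) = 2.637 servings → $1.05.
avocado only: max(26/8, 1258/352) = 3.574 servings → $3.22.
spinach + carrots with both tight: 0.8539 servings and 1.914 servings → $0.85.
spinach + banana: the both-tight solution has a negative serving — not a feasible corner.
spinach + avocado with both targets exact would need a negative amount; discard.
carrots + banana with both tight: 2.726 servings and 0.6431 servings → $0.80.
carrots + avocado with both tight: 1.341 servings and 2.244 servings → $2.29.
banana + avocado with both targets exact would need a negative amount; discard.
So the least-cost plan costs $0.80.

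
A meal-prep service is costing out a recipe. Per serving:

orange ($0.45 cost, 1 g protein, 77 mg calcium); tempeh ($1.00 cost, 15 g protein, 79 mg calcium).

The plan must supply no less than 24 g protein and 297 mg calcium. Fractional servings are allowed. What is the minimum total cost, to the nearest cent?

Compare the cost at each extreme point of the feasible region.
orange only: max(24/1, 297/77) = 24 servings → $10.80.
tempeh only: max(24/15, 297/79) = 3.759 servings → $3.76.
orange + tempeh with both tight: 2.378 servings and 1.441 servings → $2.51.
Cheapest feasible corner: $2.51.

$2.51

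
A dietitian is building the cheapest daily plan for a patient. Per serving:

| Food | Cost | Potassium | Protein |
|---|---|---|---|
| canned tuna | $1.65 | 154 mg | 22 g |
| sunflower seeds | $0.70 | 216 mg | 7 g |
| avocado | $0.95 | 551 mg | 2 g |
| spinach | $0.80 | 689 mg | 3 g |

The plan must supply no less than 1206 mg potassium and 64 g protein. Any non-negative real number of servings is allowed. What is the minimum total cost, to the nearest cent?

$5.45

Minimising a linear cost over {potassium ≥ 1206, protein ≥ 64, servings ≥ 0} — the optimum is at a vertex, using one or two foods.
canned tuna only: max(1206/154, 64/22) = 7.831 servings → $12.92.
sunflower seeds only: max(1206/216, 64/7) = 9.143 servings → $6.40.
avocado only: max(1206/551, 64/2) = 32 servings → $30.40.
spinach only: max(1206/689, 64/3) = 21.33 servings → $17.07.
canned tuna + sunflower seeds with both tight: 1.465 servings and 4.539 servings → $5.59.
canned tuna + avocado with both tight: 2.781 servings and 1.412 servings → $5.93.
canned tuna + spinach with both tight: 2.754 servings and 1.135 servings → $5.45.
sunflower seeds + avocado: intersection lies outside the first quadrant.
sunflower seeds + spinach with both targets exact would need a negative amount; discard.
avocado + spinach: intersection lies outside the first quadrant.
The minimum over all feasible corners is $5.45.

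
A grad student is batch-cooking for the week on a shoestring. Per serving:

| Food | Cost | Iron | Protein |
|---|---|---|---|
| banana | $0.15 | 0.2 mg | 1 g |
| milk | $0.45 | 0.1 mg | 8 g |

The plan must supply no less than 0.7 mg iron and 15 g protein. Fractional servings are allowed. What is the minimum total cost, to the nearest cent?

banana only: max(0.7/0.2, 15/1) = 15 servings → $2.25.
milk only: max(0.7/0.1, 15/8) = 7 servings → $3.15.
banana + milk with both tight: 2.733 servings and 1.533 servings → $1.10.
Cheapest feasible corner: $1.10.

$1.10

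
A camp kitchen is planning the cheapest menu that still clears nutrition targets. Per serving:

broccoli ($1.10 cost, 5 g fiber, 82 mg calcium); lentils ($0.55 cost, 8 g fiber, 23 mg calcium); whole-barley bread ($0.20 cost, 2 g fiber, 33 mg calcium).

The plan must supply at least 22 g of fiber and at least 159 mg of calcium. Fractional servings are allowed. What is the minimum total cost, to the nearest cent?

$1.73

broccoli only: max(22/5, 159/82) = 4.4 servings → $4.84.
lentils only: max(22/8, 159/23) = 6.913 servings → $3.80.
whole-barley bread only: max(22/2, 159/33) = 11 servings → $2.20.
broccoli + lentils with both tight: 1.416 servings and 1.865 servings → $2.58.
broccoli + whole-barley bread with both targets exact would need a negative amount; discard.
lentils + whole-barley bread with both tight: 1.872 servings and 3.514 servings → $1.73.
So the least-cost plan costs $1.73.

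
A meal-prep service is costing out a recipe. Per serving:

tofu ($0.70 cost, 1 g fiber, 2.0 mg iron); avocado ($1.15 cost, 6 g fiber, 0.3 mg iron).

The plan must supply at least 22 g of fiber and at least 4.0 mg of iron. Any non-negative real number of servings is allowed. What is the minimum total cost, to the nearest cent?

Minimising a linear cost over {fiber ≥ 22, iron ≥ 4.0, servings ≥ 0} — the optimum is at a vertex, using one or two foods.
tofu only: max(22/1, 4.0/2.0) = 22 servings → $15.40.
avocado only: max(22/6, 4.0/0.3) = 13.33 servings → $15.33.
tofu + avocado with both tight: 1.487 servings and 3.419 servings → $4.97.
Cheapest feasible corner: $4.97.

$4.97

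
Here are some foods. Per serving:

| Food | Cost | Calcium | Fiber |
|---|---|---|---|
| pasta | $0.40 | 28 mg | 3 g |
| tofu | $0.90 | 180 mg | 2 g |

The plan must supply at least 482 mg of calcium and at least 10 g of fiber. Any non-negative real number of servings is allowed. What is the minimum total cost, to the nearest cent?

$2.86

pasta only: max(482/28, 10/3) = 17.21 servings → $6.89.
tofu only: max(482/180, 10/2) = 5 servings → $4.50.
pasta + tofu with both tight: 1.727 servings and 2.409 servings → $2.86.
The minimum over all feasible corners is $2.86.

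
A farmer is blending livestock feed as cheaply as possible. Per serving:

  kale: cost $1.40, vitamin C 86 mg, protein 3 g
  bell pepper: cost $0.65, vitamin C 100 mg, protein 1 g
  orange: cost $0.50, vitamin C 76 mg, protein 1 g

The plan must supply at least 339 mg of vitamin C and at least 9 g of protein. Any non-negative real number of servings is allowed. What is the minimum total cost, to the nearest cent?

At the optimum either one food covers both requirements or two foods hit both targets exactly; no other combination can be cheaper.
kale only: max(339/86, 9/3) = 3.942 servings → $5.52.
bell pepper only: max(339/100, 9/1) = 9 servings → $5.85.
orange only: max(339/76, 9/1) = 9 servings → $4.50.
kale + bell pepper with both tight: 2.621 servings and 1.136 servings → $4.41.
kale + orange with both tight: 2.43 servings and 1.711 servings → $4.26.
bell pepper + orange: the both-tight solution has a negative serving — not a feasible corner.
Cheapest feasible corner: $4.26.

$4.26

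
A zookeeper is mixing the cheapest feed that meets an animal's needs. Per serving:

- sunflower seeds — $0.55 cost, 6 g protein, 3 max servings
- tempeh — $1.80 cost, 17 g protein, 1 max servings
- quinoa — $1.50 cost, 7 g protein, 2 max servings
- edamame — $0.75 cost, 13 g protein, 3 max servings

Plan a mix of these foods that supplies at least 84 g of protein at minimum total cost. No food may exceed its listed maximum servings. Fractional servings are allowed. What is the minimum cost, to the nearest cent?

Cost per g of protein: edamame $0.0577, sunflower seeds $0.0917, tempeh $0.1059, quinoa $0.2143.
Take 3 servings of edamame: +39.0 g protein for $2.25 (total $2.25, still need 45.0 g).
Take 3 servings of sunflower seeds: +18.0 g protein for $1.65 (total $3.90, still need 27.0 g).
Take 1 serving of tempeh: +17.0 g protein for $1.80 (total $5.70, still need 10.0 g).
Take 1.429 servings of quinoa: +10.0 g protein for $2.14 (total $7.84, still need 0.0 g).
Filling from the cheapest source first is optimal under one linear minimum: $7.84.

$7.84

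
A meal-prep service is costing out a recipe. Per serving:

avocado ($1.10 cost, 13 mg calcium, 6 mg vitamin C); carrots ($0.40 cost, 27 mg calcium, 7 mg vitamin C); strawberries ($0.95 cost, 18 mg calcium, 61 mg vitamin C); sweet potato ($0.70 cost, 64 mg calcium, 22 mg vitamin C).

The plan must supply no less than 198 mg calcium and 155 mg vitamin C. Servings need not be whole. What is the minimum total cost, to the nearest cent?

The cheapest plan sits at a corner of the feasible region — with two constraints it uses at most two foods.
avocado only: max(198/13, 155/6) = 25.83 servings → $28.42.
carrots only: max(198/27, 155/7) = 22.14 servings → $8.86.
strawberries only: max(198/18, 155/61) = 11 servings → $10.45.
sweet potato only: max(198/64, 155/22) = 7.045 servings → $4.93.
avocado + carrots: intersection lies outside the first quadrant.
avocado + strawberries with both tight: 13.56 servings and 1.207 servings → $16.06.
avocado + sweet potato with both targets exact would need a negative amount; discard.
carrots + strawberries with both tight: 6.107 servings and 1.84 servings → $4.19.
carrots + sweet potato: the both-tight solution has a negative serving — not a feasible corner.
strawberries + sweet potato with both tight: 1.586 servings and 2.648 servings → $3.36.
Cheapest feasible corner: $3.36.

$3.36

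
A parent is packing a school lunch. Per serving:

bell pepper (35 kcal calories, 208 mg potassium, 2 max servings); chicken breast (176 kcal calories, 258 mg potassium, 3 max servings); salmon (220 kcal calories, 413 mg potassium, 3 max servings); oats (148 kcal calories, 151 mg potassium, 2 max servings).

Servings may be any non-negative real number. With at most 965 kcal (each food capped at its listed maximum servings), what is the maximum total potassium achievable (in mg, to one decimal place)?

1999.5 mg

Potassium per kcal: bell pepper 5.943, salmon 1.877, chicken breast 1.466, oats 1.02.
Take 2 servings of bell pepper: uses 70 kcal, +416.0 mg potassium (running total 416.0 mg).
Take 3 servings of salmon: uses 660 kcal, +1239.0 mg potassium (running total 1655.0 mg).
Take 1.335 servings of chicken breast: uses 235 kcal, +344.5 mg potassium (running total 1999.5 mg).
Filling greedily by potassium-per-kcal is optimal for one linear limit, giving 1999.5 mg.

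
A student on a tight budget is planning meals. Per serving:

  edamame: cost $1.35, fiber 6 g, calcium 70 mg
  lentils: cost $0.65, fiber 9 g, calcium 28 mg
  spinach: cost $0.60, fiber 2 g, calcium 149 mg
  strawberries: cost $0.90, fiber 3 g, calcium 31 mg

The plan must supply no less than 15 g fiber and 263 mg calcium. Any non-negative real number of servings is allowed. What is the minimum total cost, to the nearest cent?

$1.77

This is a tiny linear program; its minimum lies at a vertex of the feasible set. List the vertices and price them.
edamame only: max(15/6, 263/70) = 3.757 servings → $5.07.
lentils only: max(15/9, 263/28) = 9.393 servings → $6.11.
spinach only: max(15/2, 263/149) = 7.5 servings → $4.50.
strawberries only: max(15/3, 263/31) = 8.484 servings → $7.64.
edamame + lentils: the both-tight solution has a negative serving — not a feasible corner.
edamame + spinach with both tight: 2.267 servings and 0.7003 servings → $3.48.
edamame + strawberries with both targets exact would need a negative amount; discard.
lentils + spinach with both tight: 1.33 servings and 1.515 servings → $1.77.
lentils + strawberries: intersection lies outside the first quadrant.
spinach + strawberries with both tight: 0.8416 servings and 4.439 servings → $4.50.
Cheapest feasible corner: $1.77.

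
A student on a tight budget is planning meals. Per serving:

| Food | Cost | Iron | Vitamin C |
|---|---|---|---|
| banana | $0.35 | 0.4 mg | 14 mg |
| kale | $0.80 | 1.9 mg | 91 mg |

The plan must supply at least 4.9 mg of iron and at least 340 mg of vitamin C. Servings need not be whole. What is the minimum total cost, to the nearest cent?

This is a tiny linear program; its minimum lies at a vertex of the feasible set. List the vertices and price them.
banana only: max(4.9/0.4, 340/14) = 24.29 servings → $8.50.
kale only: max(4.9/1.9, 340/91) = 3.736 servings → $2.99.
banana + kale: intersection lies outside the first quadrant.
Cheapest feasible corner: $2.99.

$2.99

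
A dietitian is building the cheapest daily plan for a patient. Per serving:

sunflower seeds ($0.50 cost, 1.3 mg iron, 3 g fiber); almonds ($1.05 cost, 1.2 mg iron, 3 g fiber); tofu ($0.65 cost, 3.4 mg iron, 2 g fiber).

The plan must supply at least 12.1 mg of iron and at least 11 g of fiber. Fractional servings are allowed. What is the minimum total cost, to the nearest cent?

$2.75

sunflower seeds only: max(12.1/1.3, 11/3) = 9.308 servings → $4.65.
almonds only: max(12.1/1.2, 11/3) = 10.08 servings → $10.59.
tofu only: max(12.1/3.4, 11/2) = 5.5 servings → $3.58.
sunflower seeds + almonds: the both-tight solution has a negative serving — not a feasible corner.
sunflower seeds + tofu with both tight: 1.737 servings and 2.895 servings → $2.75.
almonds + tofu with both tight: 1.692 servings and 2.962 servings → $3.70.
The minimum over all feasible corners is $2.75.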